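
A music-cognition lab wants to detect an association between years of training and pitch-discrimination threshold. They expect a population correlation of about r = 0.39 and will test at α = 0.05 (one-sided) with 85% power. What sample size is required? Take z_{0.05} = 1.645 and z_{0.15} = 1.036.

n = 46

Fisher's z: C = ½·ln((1+r)/(1−r)) = ½·ln(2.2787) = 0.4118.
n = ((z_{α} + z_β)/C)² + 3.
(1.645 + 1.036) / 0.4118 = 2.681 / 0.4118 = 6.510.
n = 6.510² + 3 = 42.39 + 3 = 45.4.
Round up.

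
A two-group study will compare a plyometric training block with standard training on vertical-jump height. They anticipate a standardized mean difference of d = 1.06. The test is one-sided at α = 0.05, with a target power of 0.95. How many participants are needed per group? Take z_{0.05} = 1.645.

n = 20 per group

For two independent groups with equal n: n = 2·((z_{α} + z_β) / d)².
z_{α} + z_β = 1.645 + 1.645 = 3.290.
n = 2 × (3.290 / 1.06)² = 2 × 3.104² = 2 × 9.63 = 19.3.
Round up to the next whole participant.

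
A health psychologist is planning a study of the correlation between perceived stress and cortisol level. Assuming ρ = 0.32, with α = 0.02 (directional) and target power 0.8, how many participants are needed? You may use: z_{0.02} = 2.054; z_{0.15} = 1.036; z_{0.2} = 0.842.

n = 80

Fisher's z: C = ½·ln((1+r)/(1−r)) = ½·ln(1.9412) = 0.3316.
n = ((z_{α} + z_β)/C)² + 3.
(2.054 + 0.842) / 0.3316 = 2.896 / 0.3316 = 8.733.
n = 8.733² + 3 = 76.27 + 3 = 79.3.
Round up.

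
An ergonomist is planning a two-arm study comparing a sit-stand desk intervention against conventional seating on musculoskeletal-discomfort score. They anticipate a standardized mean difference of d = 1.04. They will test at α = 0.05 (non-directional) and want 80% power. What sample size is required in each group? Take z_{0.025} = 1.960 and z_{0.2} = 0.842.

n = 15 per group

For two independent groups with equal n: n = 2·((z_{α/2} + z_β) / d)².
z_{α/2} + z_β = 1.960 + 0.842 = 2.802.
n = 2 × (2.802 / 1.04)² = 2 × 2.694² = 2 × 7.26 = 14.5.
Round up to the next whole participant.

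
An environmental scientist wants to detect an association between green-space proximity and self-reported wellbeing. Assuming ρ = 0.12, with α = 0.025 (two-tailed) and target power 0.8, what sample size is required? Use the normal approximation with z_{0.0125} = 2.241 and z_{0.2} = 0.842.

Fisher's z: C = ½·ln((1+r)/(1−r)) = ½·ln(1.2727) = 0.1206.
n = ((z_{α/2} + z_β)/C)² + 3.
(2.241 + 0.842) / 0.1206 = 3.083 / 0.1206 = 25.564.
n = 25.564² + 3 = 653.51 + 3 = 656.5.
Round up.

n = 657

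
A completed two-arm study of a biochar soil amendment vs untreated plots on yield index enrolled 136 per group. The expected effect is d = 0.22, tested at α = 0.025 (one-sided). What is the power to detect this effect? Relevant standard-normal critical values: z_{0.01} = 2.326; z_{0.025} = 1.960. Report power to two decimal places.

For two equal groups, power = Φ(d·√(n/2) − z_{α}).
d·√(n/2) = 0.22 × √(136/2) = 0.22 × 8.246 = 1.814.
z_β = 1.814 − 1.960 = -0.146.
Power = Φ(-0.146) = 0.442.

power ≈ 0.44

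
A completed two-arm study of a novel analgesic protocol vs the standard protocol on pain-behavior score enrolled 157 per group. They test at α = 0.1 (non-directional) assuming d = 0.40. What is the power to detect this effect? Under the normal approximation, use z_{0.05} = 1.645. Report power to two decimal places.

For two equal groups, power = Φ(d·√(n/2) − z_{α/2}).
d·√(n/2) = 0.40 × √(157/2) = 0.40 × 8.860 = 3.544.
z_β = 3.544 − 1.645 = 1.899.
Power = Φ(1.899) = 0.971.

power ≈ 0.97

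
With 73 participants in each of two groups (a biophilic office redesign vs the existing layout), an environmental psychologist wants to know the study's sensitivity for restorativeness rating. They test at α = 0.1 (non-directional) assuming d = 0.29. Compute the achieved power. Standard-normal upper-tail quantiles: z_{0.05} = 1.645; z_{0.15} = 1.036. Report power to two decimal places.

power ≈ 0.54

For two equal groups, power = Φ(d·√(n/2) − z_{α/2}).
d·√(n/2) = 0.29 × √(73/2) = 0.29 × 6.042 = 1.752.
z_β = 1.752 − 1.645 = 0.107.
Power = Φ(0.107) = 0.543.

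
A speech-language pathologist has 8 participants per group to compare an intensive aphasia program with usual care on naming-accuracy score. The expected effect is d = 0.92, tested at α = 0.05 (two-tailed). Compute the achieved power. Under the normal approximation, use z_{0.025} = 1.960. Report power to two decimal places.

power ≈ 0.45

For two equal groups, power = Φ(d·√(n/2) − z_{α/2}).
d·√(n/2) = 0.92 × √(8/2) = 0.92 × 2.000 = 1.840.
z_β = 1.840 − 1.960 = -0.120.
Power = Φ(-0.120) = 0.452.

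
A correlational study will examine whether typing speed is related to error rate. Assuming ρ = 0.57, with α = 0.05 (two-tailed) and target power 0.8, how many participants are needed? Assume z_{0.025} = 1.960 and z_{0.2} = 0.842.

n = 22

Fisher's z: C = ½·ln((1+r)/(1−r)) = ½·ln(3.6512) = 0.6475.
n = ((z_{α/2} + z_β)/C)² + 3.
(1.960 + 0.842) / 0.6475 = 2.802 / 0.6475 = 4.327.
n = 4.327² + 3 = 18.73 + 3 = 21.7.
Round up.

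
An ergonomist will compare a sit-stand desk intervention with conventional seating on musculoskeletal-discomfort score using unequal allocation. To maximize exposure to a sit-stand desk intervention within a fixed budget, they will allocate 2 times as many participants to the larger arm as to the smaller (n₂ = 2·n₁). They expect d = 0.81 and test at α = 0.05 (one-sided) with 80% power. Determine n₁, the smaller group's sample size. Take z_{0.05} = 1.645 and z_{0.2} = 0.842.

With allocation ratio k = n₂/n₁ = 2, Var(x̄₁−x̄₂) = σ²(1/n₁ + 1/(k·n₁)) = σ²·(k+1)/(k·n₁).
So n₁ = (1 + 1/k)·((z_{α} + z_β)/d)² = 1.500 × (2.487/0.81)².
n₁ = 1.500 × 9.43 = 14.1.
Round up: n₁ = 15, giving n₂ = 2 × 15 = 30.

n₁ = 15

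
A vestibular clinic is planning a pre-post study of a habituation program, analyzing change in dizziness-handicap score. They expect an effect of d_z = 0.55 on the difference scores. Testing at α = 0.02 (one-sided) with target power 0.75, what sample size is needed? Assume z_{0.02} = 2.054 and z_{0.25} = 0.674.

n = 25 pairs

For a paired (one-sample on differences) test: n = ((z_{α} + z_β) / d)².
z_{α} + z_β = 2.054 + 0.674 = 2.728.
n = (2.728 / 0.55)² = 4.960² = 24.60.
Round up.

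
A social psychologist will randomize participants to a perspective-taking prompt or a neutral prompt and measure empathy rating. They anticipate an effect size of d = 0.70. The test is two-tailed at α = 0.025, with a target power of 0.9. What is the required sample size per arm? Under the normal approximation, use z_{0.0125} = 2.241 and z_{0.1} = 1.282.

For two independent groups with equal n: n = 2·((z_{α/2} + z_β) / d)².
z_{α/2} + z_β = 2.241 + 1.282 = 3.523.
n = 2 × (3.523 / 0.70)² = 2 × 5.033² = 2 × 25.33 = 50.7.
Round up to the next whole participant.

n = 51 per group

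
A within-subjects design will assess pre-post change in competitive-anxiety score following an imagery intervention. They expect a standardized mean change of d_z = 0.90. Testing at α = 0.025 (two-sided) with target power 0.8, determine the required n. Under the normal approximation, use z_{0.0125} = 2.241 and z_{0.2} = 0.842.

n = 12 pairs

For a paired (one-sample on differences) test: n = ((z_{α/2} + z_β) / d)².
z_{α/2} + z_β = 2.241 + 0.842 = 3.083.
n = (3.083 / 0.90)² = 3.426² = 11.73.
Round up.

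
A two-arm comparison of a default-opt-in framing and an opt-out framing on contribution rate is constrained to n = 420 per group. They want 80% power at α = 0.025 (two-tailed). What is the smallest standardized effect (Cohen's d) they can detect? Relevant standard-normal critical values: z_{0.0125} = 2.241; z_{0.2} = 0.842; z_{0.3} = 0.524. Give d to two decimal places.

For two independent groups of n = 420 each: d_min = (z_{α/2} + z_β)·√(2/n).
z-sum = 2.241 + 0.842 = 3.083.
d_min = 3.083 × √(2/420) = 3.083 × 0.0690 = 0.213.

d_min ≈ 0.21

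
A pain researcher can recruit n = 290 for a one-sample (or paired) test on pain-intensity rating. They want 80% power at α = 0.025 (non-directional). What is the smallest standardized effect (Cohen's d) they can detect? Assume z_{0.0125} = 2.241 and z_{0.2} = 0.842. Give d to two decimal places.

d_min ≈ 0.18

For a single sample (or paired design) of n = 290: d_min = (z_{α/2} + z_β)/√n.
z-sum = 2.241 + 0.842 = 3.083.
d_min = 3.083 / √290 = 3.083 / 17.029 = 0.181.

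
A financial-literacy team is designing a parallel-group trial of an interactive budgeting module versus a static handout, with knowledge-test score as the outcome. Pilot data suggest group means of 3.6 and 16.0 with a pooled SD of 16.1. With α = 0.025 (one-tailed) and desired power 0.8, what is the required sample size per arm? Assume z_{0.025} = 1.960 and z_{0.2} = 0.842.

Cohen's d = |M₁ − M₂| / SD_pooled = |3.6 − 16.0| / 16.1 = 12.4 / 16.1 = 0.770.
For two independent groups with equal n: n = 2·((z_{α} + z_β) / d)².
z_{α} + z_β = 1.960 + 0.842 = 2.802.
n = 2 × (2.802 / 0.770)² = 2 × 3.639² = 2 × 13.24 = 26.5.
Round up to the next whole participant.

n = 27 per group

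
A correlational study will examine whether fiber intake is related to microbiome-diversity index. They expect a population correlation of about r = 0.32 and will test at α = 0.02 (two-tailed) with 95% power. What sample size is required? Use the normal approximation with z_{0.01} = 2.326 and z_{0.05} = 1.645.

Fisher's z: C = ½·ln((1+r)/(1−r)) = ½·ln(1.9412) = 0.3316.
n = ((z_{α/2} + z_β)/C)² + 3.
(2.326 + 1.645) / 0.3316 = 3.971 / 0.3316 = 11.975.
n = 11.975² + 3 = 143.41 + 3 = 146.4.
Round up.

n = 147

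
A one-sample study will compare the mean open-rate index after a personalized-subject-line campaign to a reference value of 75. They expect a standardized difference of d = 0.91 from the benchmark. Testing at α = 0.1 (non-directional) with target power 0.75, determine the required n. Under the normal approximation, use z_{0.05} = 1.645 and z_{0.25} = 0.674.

n = 7

For a one-sample test: n = ((z_{α/2} + z_β) / d)².
z_{α/2} + z_β = 1.645 + 0.674 = 2.319.
n = (2.319 / 0.91)² = 2.548² = 6.49.
Round up.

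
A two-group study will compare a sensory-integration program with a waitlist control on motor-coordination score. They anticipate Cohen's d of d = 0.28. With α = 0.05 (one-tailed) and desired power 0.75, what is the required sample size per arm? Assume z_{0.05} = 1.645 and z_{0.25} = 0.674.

For two independent groups with equal n: n = 2·((z_{α} + z_β) / d)².
z_{α} + z_β = 1.645 + 0.674 = 2.319.
n = 2 × (2.319 / 0.28)² = 2 × 8.282² = 2 × 68.59 = 137.2.
Round up to the next whole participant.

n = 138 per group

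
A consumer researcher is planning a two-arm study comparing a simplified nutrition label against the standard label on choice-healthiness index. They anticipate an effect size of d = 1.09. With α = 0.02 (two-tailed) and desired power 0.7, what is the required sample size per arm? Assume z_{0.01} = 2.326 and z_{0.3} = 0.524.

For two independent groups with equal n: n = 2·((z_{α/2} + z_β) / d)².
z_{α/2} + z_β = 2.326 + 0.524 = 2.850.
n = 2 × (2.850 / 1.09)² = 2 × 2.615² = 2 × 6.84 = 13.7.
Round up to the next whole participant.

n = 14 per group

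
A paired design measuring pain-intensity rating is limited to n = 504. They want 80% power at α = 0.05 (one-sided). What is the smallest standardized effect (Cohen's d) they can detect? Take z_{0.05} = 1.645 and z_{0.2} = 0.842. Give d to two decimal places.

For a single sample (or paired design) of n = 504: d_min = (z_{α} + z_β)/√n.
z-sum = 1.645 + 0.842 = 2.487.
d_min = 2.487 / √504 = 2.487 / 22.450 = 0.111.

d_min ≈ 0.11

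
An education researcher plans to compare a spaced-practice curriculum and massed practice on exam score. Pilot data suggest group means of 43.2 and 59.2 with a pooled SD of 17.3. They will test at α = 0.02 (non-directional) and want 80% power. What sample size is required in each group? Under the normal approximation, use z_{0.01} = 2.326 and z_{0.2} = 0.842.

n = 24 per group

Cohen's d = |M₁ − M₂| / SD_pooled = |43.2 − 59.2| / 17.3 = 16.0 / 17.3 = 0.925.
For two independent groups with equal n: n = 2·((z_{α/2} + z_β) / d)².
z_{α/2} + z_β = 2.326 + 0.842 = 3.168.
n = 2 × (3.168 / 0.925)² = 2 × 3.425² = 2 × 11.73 = 23.5.
Round up to the next whole participant.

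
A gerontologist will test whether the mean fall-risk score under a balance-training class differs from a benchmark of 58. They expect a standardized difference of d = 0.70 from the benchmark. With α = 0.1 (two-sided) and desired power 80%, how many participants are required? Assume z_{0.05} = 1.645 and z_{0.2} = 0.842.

For a one-sample test: n = ((z_{α/2} + z_β) / d)².
z_{α/2} + z_β = 1.645 + 0.842 = 2.487.
n = (2.487 / 0.70)² = 3.553² = 12.62.
Round up.

n = 13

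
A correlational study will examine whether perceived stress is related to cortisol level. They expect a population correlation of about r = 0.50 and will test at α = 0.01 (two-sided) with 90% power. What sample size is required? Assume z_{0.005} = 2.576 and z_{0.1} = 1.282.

n = 53

Fisher's z: C = ½·ln((1+r)/(1−r)) = ½·ln(3.0000) = 0.5493.
n = ((z_{α/2} + z_β)/C)² + 3.
(2.576 + 1.282) / 0.5493 = 3.858 / 0.5493 = 7.023.
n = 7.023² + 3 = 49.33 + 3 = 52.3.
Round up.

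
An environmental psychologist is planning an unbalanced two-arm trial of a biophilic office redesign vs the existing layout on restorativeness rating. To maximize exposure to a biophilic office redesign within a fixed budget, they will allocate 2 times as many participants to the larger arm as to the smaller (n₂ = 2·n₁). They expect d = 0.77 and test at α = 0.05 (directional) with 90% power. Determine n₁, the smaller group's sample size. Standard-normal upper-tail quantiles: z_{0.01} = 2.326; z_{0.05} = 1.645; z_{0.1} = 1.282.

n₁ = 22

With allocation ratio k = n₂/n₁ = 2, Var(x̄₁−x̄₂) = σ²(1/n₁ + 1/(k·n₁)) = σ²·(k+1)/(k·n₁).
So n₁ = (1 + 1/k)·((z_{α} + z_β)/d)² = 1.500 × (2.927/0.77)².
n₁ = 1.500 × 14.45 = 21.7.
Round up: n₁ = 22, giving n₂ = 2 × 22 = 44.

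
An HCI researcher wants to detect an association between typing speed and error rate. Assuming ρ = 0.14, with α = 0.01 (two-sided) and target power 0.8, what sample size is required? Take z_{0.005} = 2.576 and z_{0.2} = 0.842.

n = 592

Fisher's z: C = ½·ln((1+r)/(1−r)) = ½·ln(1.3256) = 0.1409.
n = ((z_{α/2} + z_β)/C)² + 3.
(2.576 + 0.842) / 0.1409 = 3.418 / 0.1409 = 24.258.
n = 24.258² + 3 = 588.47 + 3 = 591.5.
Round up.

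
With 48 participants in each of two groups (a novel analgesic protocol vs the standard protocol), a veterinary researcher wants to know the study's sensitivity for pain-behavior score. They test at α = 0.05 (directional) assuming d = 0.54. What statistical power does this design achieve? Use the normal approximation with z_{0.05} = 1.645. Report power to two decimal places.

For two equal groups, power = Φ(d·√(n/2) − z_{α}).
d·√(n/2) = 0.54 × √(48/2) = 0.54 × 4.899 = 2.645.
z_β = 2.645 − 1.645 = 1.000.
Power = Φ(1.000) = 0.841.

power ≈ 0.84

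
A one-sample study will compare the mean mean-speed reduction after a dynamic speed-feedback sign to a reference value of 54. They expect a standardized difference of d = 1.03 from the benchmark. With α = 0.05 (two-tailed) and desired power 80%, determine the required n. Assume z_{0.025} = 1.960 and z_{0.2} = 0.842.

For a one-sample test: n = ((z_{α/2} + z_β) / d)².
z_{α/2} + z_β = 1.960 + 0.842 = 2.802.
n = (2.802 / 1.03)² = 2.720² = 7.40.
Round up.

n = 8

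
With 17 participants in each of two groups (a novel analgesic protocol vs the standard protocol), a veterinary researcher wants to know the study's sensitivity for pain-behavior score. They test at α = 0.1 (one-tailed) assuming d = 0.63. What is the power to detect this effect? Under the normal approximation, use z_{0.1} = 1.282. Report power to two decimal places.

power ≈ 0.71

For two equal groups, power = Φ(d·√(n/2) − z_{α}).
d·√(n/2) = 0.63 × √(17/2) = 0.63 × 2.915 = 1.837.
z_β = 1.837 − 1.282 = 0.555.
Power = Φ(0.555) = 0.710.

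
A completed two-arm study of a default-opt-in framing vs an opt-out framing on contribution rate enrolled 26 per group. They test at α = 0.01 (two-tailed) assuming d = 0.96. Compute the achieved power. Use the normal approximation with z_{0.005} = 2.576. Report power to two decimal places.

For two equal groups, power = Φ(d·√(n/2) − z_{α/2}).
d·√(n/2) = 0.96 × √(26/2) = 0.96 × 3.606 = 3.461.
z_β = 3.461 − 2.576 = 0.885.
Power = Φ(0.885) = 0.812.

power ≈ 0.81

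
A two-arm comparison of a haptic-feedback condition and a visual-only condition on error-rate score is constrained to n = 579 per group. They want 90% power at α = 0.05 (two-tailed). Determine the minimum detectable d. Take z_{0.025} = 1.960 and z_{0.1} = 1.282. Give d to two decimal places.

For two independent groups of n = 579 each: d_min = (z_{α/2} + z_β)·√(2/n).
z-sum = 1.960 + 1.282 = 3.242.
d_min = 3.242 × √(2/579) = 3.242 × 0.0588 = 0.191.

d_min ≈ 0.19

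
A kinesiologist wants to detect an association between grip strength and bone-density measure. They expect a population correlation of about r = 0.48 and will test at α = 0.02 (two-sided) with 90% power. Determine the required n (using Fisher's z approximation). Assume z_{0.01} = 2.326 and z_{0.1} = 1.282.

n = 51

Fisher's z: C = ½·ln((1+r)/(1−r)) = ½·ln(2.8462) = 0.5230.
n = ((z_{α/2} + z_β)/C)² + 3.
(2.326 + 1.282) / 0.5230 = 3.608 / 0.5230 = 6.899.
n = 6.899² + 3 = 47.59 + 3 = 50.6.
Round up.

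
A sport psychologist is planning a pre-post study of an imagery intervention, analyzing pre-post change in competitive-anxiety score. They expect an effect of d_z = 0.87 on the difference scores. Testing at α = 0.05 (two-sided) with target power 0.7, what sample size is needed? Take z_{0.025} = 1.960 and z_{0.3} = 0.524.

For a paired (one-sample on differences) test: n = ((z_{α/2} + z_β) / d)².
z_{α/2} + z_β = 1.960 + 0.524 = 2.484.
n = (2.484 / 0.87)² = 2.855² = 8.15.
Round up.

n = 9 pairs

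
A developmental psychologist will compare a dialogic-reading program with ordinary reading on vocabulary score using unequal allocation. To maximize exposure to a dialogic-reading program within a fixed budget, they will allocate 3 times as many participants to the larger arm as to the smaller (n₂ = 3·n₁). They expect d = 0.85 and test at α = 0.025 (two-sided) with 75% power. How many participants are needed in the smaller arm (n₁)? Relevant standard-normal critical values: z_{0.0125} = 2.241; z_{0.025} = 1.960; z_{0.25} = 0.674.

n₁ = 16

With allocation ratio k = n₂/n₁ = 3, Var(x̄₁−x̄₂) = σ²(1/n₁ + 1/(k·n₁)) = σ²·(k+1)/(k·n₁).
So n₁ = (1 + 1/k)·((z_{α/2} + z_β)/d)² = 1.333 × (2.915/0.85)².
n₁ = 1.333 × 11.76 = 15.7.
Round up: n₁ = 16, giving n₂ = 3 × 16 = 48.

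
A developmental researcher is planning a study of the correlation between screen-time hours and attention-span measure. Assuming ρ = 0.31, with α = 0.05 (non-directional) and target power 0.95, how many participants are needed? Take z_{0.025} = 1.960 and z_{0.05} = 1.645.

n = 130

Fisher's z: C = ½·ln((1+r)/(1−r)) = ½·ln(1.8986) = 0.3205.
n = ((z_{α/2} + z_β)/C)² + 3.
(1.960 + 1.645) / 0.3205 = 3.605 / 0.3205 = 11.248.
n = 11.248² + 3 = 126.52 + 3 = 129.5.
Round up.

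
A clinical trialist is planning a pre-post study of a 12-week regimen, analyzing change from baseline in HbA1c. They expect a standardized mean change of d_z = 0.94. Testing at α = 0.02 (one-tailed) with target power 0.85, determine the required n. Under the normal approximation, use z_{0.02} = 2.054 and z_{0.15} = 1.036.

For a paired (one-sample on differences) test: n = ((z_{α} + z_β) / d)².
z_{α} + z_β = 2.054 + 1.036 = 3.090.
n = (3.090 / 0.94)² = 3.287² = 10.81.
Round up.

n = 11 pairs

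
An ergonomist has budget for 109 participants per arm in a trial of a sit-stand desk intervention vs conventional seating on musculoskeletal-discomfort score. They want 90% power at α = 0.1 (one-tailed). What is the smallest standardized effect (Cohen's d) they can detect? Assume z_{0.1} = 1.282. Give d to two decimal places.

For two independent groups of n = 109 each: d_min = (z_{α} + z_β)·√(2/n).
z-sum = 1.282 + 1.282 = 2.564.
d_min = 2.564 × √(2/109) = 2.564 × 0.1355 = 0.347.

d_min ≈ 0.35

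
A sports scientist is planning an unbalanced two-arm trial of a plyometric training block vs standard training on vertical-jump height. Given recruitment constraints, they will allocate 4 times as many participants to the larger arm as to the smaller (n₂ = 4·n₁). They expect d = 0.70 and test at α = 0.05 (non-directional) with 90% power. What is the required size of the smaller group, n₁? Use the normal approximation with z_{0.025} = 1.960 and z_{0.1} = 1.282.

n₁ = 27

With allocation ratio k = n₂/n₁ = 4, Var(x̄₁−x̄₂) = σ²(1/n₁ + 1/(k·n₁)) = σ²·(k+1)/(k·n₁).
So n₁ = (1 + 1/k)·((z_{α/2} + z_β)/d)² = 1.250 × (3.242/0.70)².
n₁ = 1.250 × 21.45 = 26.8.
Round up: n₁ = 27, giving n₂ = 4 × 27 = 108.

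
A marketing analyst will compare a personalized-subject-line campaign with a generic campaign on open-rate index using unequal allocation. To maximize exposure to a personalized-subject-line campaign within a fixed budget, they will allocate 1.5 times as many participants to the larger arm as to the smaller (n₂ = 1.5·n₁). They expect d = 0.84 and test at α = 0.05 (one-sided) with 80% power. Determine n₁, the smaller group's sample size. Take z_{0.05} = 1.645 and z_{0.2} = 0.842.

With allocation ratio k = n₂/n₁ = 1.5, Var(x̄₁−x̄₂) = σ²(1/n₁ + 1/(k·n₁)) = σ²·(k+1)/(k·n₁).
So n₁ = (1 + 1/k)·((z_{α} + z_β)/d)² = 1.667 × (2.487/0.84)².
n₁ = 1.667 × 8.77 = 14.6.
Round up: n₁ = 15, giving n₂ = ⌈1.5 × 15⌉ = ⌈22.5⌉ = 23.

n₁ = 15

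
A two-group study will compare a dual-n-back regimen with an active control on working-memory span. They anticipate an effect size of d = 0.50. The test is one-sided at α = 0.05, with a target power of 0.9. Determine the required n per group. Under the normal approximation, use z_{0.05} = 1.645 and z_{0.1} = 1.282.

For two independent groups with equal n: n = 2·((z_{α} + z_β) / d)².
z_{α} + z_β = 1.645 + 1.282 = 2.927.
n = 2 × (2.927 / 0.50)² = 2 × 5.854² = 2 × 34.27 = 68.5.
Round up to the next whole participant.

n = 69 per group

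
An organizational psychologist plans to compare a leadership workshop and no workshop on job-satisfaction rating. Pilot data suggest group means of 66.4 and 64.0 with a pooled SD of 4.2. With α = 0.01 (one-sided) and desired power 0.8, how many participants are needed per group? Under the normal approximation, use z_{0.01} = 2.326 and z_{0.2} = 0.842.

n = 62 per group

Cohen's d = |M₁ − M₂| / SD_pooled = |66.4 − 64.0| / 4.2 = 2.4 / 4.2 = 0.571.
For two independent groups with equal n: n = 2·((z_{α} + z_β) / d)².
z_{α} + z_β = 2.326 + 0.842 = 3.168.
n = 2 × (3.168 / 0.571)² = 2 × 5.548² = 2 × 30.78 = 61.6.
Round up to the next whole participant.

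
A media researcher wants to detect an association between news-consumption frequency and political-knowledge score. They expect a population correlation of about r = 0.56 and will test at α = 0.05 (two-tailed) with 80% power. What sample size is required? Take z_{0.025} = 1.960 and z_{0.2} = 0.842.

Fisher's z: C = ½·ln((1+r)/(1−r)) = ½·ln(3.5455) = 0.6328.
n = ((z_{α/2} + z_β)/C)² + 3.
(1.960 + 0.842) / 0.6328 = 2.802 / 0.6328 = 4.428.
n = 4.428² + 3 = 19.61 + 3 = 22.6.
Round up.

n = 23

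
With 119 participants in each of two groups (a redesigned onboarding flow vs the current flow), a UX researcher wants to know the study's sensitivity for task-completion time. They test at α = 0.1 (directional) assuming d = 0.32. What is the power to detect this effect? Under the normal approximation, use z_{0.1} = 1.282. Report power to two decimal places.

power ≈ 0.88

For two equal groups, power = Φ(d·√(n/2) − z_{α}).
d·√(n/2) = 0.32 × √(119/2) = 0.32 × 7.714 = 2.468.
z_β = 2.468 − 1.282 = 1.186.
Power = Φ(1.186) = 0.882.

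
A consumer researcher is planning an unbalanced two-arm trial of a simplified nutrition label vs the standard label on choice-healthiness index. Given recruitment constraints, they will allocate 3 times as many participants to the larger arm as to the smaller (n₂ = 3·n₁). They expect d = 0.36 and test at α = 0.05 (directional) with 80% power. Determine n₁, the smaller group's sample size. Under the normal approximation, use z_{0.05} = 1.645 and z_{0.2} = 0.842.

n₁ = 64

With allocation ratio k = n₂/n₁ = 3, Var(x̄₁−x̄₂) = σ²(1/n₁ + 1/(k·n₁)) = σ²·(k+1)/(k·n₁).
So n₁ = (1 + 1/k)·((z_{α} + z_β)/d)² = 1.333 × (2.487/0.36)².
n₁ = 1.333 × 47.73 = 63.6.
Round up: n₁ = 64, giving n₂ = 3 × 64 = 192.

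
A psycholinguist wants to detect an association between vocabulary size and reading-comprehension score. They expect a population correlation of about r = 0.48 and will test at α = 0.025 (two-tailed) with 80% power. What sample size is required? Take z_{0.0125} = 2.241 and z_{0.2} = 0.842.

n = 38

Fisher's z: C = ½·ln((1+r)/(1−r)) = ½·ln(2.8462) = 0.5230.
n = ((z_{α/2} + z_β)/C)² + 3.
(2.241 + 0.842) / 0.5230 = 3.083 / 0.5230 = 5.895.
n = 5.895² + 3 = 34.75 + 3 = 37.7.
Round up.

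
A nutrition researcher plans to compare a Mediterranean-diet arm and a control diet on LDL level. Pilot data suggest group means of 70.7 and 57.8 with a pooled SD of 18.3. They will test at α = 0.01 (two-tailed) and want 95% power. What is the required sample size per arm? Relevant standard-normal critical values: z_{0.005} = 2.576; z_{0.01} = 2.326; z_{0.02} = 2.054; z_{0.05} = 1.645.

n = 72 per group

Cohen's d = |M₁ − M₂| / SD_pooled = |70.7 − 57.8| / 18.3 = 12.9 / 18.3 = 0.705.
For two independent groups with equal n: n = 2·((z_{α/2} + z_β) / d)².
z_{α/2} + z_β = 2.576 + 1.645 = 4.221.
n = 2 × (4.221 / 0.705)² = 2 × 5.987² = 2 × 35.85 = 71.7.
Round up to the next whole participant.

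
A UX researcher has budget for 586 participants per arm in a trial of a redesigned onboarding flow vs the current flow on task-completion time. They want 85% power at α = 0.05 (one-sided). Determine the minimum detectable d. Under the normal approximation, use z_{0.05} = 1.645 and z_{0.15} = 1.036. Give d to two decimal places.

For two independent groups of n = 586 each: d_min = (z_{α} + z_β)·√(2/n).
z-sum = 1.645 + 1.036 = 2.681.
d_min = 2.681 × √(2/586) = 2.681 × 0.0584 = 0.157.

d_min ≈ 0.16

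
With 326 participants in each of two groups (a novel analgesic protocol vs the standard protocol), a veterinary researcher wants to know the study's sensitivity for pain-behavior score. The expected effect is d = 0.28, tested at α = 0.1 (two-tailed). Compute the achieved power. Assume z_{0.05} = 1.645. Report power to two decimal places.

For two equal groups, power = Φ(d·√(n/2) − z_{α/2}).
d·√(n/2) = 0.28 × √(326/2) = 0.28 × 12.767 = 3.575.
z_β = 3.575 − 1.645 = 1.930.
Power = Φ(1.930) = 0.973.

power ≈ 0.97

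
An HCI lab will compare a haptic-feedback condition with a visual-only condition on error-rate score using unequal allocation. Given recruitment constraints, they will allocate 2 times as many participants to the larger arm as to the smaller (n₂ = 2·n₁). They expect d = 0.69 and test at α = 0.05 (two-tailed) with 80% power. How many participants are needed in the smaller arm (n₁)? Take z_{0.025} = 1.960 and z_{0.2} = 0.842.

n₁ = 25

With allocation ratio k = n₂/n₁ = 2, Var(x̄₁−x̄₂) = σ²(1/n₁ + 1/(k·n₁)) = σ²·(k+1)/(k·n₁).
So n₁ = (1 + 1/k)·((z_{α/2} + z_β)/d)² = 1.500 × (2.802/0.69)².
n₁ = 1.500 × 16.49 = 24.7.
Round up: n₁ = 25, giving n₂ = 2 × 25 = 50.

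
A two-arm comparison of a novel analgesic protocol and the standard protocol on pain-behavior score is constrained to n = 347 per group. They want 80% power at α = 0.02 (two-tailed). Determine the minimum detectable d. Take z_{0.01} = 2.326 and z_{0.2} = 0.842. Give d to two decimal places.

d_min ≈ 0.24

For two independent groups of n = 347 each: d_min = (z_{α/2} + z_β)·√(2/n).
z-sum = 2.326 + 0.842 = 3.168.
d_min = 3.168 × √(2/347) = 3.168 × 0.0759 = 0.241.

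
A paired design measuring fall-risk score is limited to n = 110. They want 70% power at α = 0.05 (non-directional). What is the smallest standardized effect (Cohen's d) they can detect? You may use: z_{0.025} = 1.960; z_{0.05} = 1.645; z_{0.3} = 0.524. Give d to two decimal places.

For a single sample (or paired design) of n = 110: d_min = (z_{α/2} + z_β)/√n.
z-sum = 1.960 + 0.524 = 2.484.
d_min = 2.484 / √110 = 2.484 / 10.488 = 0.237.

d_min ≈ 0.24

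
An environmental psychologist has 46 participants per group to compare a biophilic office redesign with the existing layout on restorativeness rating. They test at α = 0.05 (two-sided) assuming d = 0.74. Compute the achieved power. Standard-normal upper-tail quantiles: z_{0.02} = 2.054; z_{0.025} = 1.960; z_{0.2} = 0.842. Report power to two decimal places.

For two equal groups, power = Φ(d·√(n/2) − z_{α/2}).
d·√(n/2) = 0.74 × √(46/2) = 0.74 × 4.796 = 3.549.
z_β = 3.549 − 1.960 = 1.589.
Power = Φ(1.589) = 0.944.

power ≈ 0.94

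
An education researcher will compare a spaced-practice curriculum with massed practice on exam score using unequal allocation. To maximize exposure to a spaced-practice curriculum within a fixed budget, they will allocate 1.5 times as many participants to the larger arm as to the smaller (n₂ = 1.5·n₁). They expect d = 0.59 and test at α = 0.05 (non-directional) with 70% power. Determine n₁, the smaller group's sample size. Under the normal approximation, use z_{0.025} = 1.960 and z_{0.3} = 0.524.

n₁ = 30

With allocation ratio k = n₂/n₁ = 1.5, Var(x̄₁−x̄₂) = σ²(1/n₁ + 1/(k·n₁)) = σ²·(k+1)/(k·n₁).
So n₁ = (1 + 1/k)·((z_{α/2} + z_β)/d)² = 1.667 × (2.484/0.59)².
n₁ = 1.667 × 17.73 = 29.5.
Round up: n₁ = 30, giving n₂ = 1.5 × 30 = 45.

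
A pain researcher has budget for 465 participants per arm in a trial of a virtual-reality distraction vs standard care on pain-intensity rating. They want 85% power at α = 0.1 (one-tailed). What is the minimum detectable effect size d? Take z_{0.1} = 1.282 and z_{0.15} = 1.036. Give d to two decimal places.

For two independent groups of n = 465 each: d_min = (z_{α} + z_β)·√(2/n).
z-sum = 1.282 + 1.036 = 2.318.
d_min = 2.318 × √(2/465) = 2.318 × 0.0656 = 0.152.

d_min ≈ 0.15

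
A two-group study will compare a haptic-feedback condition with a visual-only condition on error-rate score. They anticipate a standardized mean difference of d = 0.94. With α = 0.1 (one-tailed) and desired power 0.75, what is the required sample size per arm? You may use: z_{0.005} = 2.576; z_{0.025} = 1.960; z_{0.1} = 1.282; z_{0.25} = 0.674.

For two independent groups with equal n: n = 2·((z_{α} + z_β) / d)².
z_{α} + z_β = 1.282 + 0.674 = 1.956.
n = 2 × (1.956 / 0.94)² = 2 × 2.081² = 2 × 4.33 = 8.7.
Round up to the next whole participant.

n = 9 per group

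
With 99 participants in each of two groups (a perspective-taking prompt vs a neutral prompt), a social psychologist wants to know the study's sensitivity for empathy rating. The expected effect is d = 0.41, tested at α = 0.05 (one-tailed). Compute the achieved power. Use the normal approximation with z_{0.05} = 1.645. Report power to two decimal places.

power ≈ 0.89

For two equal groups, power = Φ(d·√(n/2) − z_{α}).
d·√(n/2) = 0.41 × √(99/2) = 0.41 × 7.036 = 2.885.
z_β = 2.885 − 1.645 = 1.240.
Power = Φ(1.240) = 0.892.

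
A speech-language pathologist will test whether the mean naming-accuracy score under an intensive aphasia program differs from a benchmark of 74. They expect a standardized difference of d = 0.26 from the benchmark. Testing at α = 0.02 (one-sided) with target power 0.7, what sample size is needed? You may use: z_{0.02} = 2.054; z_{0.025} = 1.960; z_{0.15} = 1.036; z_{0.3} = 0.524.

For a one-sample test: n = ((z_{α} + z_β) / d)².
z_{α} + z_β = 2.054 + 0.524 = 2.578.
n = (2.578 / 0.26)² = 9.915² = 98.31.
Round up.

n = 99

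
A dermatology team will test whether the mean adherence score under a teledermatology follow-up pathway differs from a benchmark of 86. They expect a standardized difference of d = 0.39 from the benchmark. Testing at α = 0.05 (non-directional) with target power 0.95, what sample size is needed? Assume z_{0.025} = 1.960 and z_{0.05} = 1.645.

For a one-sample test: n = ((z_{α/2} + z_β) / d)².
z_{α/2} + z_β = 1.960 + 1.645 = 3.605.
n = (3.605 / 0.39)² = 9.244² = 85.44.
Round up.

n = 86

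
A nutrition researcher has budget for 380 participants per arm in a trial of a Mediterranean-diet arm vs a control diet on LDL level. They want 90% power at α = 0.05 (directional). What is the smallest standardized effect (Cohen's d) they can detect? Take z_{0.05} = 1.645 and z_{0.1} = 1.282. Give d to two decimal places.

d_min ≈ 0.21

For two independent groups of n = 380 each: d_min = (z_{α} + z_β)·√(2/n).
z-sum = 1.645 + 1.282 = 2.927.
d_min = 2.927 × √(2/380) = 2.927 × 0.0725 = 0.212.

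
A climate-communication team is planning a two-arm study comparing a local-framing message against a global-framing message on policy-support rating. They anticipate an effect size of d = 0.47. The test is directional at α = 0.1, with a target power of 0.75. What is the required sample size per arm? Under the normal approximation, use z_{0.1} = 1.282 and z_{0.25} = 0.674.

For two independent groups with equal n: n = 2·((z_{α} + z_β) / d)².
z_{α} + z_β = 1.282 + 0.674 = 1.956.
n = 2 × (1.956 / 0.47)² = 2 × 4.162² = 2 × 17.32 = 34.6.
Round up to the next whole participant.

n = 35 per group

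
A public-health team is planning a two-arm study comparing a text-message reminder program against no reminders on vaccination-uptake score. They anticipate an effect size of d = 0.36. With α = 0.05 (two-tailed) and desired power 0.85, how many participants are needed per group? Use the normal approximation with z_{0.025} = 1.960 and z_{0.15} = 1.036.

For two independent groups with equal n: n = 2·((z_{α/2} + z_β) / d)².
z_{α/2} + z_β = 1.960 + 1.036 = 2.996.
n = 2 × (2.996 / 0.36)² = 2 × 8.322² = 2 × 69.26 = 138.5.
Round up to the next whole participant.

n = 139 per group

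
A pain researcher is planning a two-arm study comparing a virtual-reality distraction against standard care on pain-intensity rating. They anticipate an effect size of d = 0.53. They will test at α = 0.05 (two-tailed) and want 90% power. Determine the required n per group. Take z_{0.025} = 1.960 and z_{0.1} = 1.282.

n = 75 per group

For two independent groups with equal n: n = 2·((z_{α/2} + z_β) / d)².
z_{α/2} + z_β = 1.960 + 1.282 = 3.242.
n = 2 × (3.242 / 0.53)² = 2 × 6.117² = 2 × 37.42 = 74.8.
Round up to the next whole participant.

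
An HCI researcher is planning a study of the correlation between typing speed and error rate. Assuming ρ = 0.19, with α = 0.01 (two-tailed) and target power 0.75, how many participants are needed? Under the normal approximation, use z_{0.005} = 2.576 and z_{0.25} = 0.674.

Fisher's z: C = ½·ln((1+r)/(1−r)) = ½·ln(1.4691) = 0.1923.
n = ((z_{α/2} + z_β)/C)² + 3.
(2.576 + 0.674) / 0.1923 = 3.250 / 0.1923 = 16.901.
n = 16.901² + 3 = 285.63 + 3 = 288.6.
Round up.

n = 289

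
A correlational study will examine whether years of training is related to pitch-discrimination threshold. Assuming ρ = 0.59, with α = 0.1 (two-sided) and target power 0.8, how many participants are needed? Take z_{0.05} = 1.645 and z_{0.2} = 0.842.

n = 17

Fisher's z: C = ½·ln((1+r)/(1−r)) = ½·ln(3.8780) = 0.6777.
n = ((z_{α/2} + z_β)/C)² + 3.
(1.645 + 0.842) / 0.6777 = 2.487 / 0.6777 = 3.670.
n = 3.670² + 3 = 13.47 + 3 = 16.5.
Round up.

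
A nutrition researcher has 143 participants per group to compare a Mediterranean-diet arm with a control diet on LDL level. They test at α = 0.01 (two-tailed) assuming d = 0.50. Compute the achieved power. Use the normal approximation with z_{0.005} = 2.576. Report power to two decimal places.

power ≈ 0.95

For two equal groups, power = Φ(d·√(n/2) − z_{α/2}).
d·√(n/2) = 0.50 × √(143/2) = 0.50 × 8.456 = 4.228.
z_β = 4.228 − 2.576 = 1.652.
Power = Φ(1.652) = 0.951.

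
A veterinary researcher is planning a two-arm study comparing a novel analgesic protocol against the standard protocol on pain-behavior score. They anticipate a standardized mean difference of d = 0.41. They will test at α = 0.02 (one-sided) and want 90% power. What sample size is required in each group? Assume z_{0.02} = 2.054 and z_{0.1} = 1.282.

For two independent groups with equal n: n = 2·((z_{α} + z_β) / d)².
z_{α} + z_β = 2.054 + 1.282 = 3.336.
n = 2 × (3.336 / 0.41)² = 2 × 8.137² = 2 × 66.20 = 132.4.
Round up to the next whole participant.

n = 133 per group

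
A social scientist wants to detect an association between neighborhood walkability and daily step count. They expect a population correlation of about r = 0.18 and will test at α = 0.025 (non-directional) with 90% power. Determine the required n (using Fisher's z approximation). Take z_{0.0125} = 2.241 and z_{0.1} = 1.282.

n = 378

Fisher's z: C = ½·ln((1+r)/(1−r)) = ½·ln(1.4390) = 0.1820.
n = ((z_{α/2} + z_β)/C)² + 3.
(2.241 + 1.282) / 0.1820 = 3.523 / 0.1820 = 19.357.
n = 19.357² + 3 = 374.70 + 3 = 377.7.
Round up.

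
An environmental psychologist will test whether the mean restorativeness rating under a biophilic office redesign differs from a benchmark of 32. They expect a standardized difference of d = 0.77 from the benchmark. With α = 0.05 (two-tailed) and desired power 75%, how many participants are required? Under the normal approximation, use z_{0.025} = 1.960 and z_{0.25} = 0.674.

n = 12

For a one-sample test: n = ((z_{α/2} + z_β) / d)².
z_{α/2} + z_β = 1.960 + 0.674 = 2.634.
n = (2.634 / 0.77)² = 3.421² = 11.70.
Round up.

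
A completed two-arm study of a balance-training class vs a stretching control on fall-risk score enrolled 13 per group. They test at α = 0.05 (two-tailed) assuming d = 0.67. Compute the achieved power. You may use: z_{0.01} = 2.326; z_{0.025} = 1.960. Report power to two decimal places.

power ≈ 0.40

For two equal groups, power = Φ(d·√(n/2) − z_{α/2}).
d·√(n/2) = 0.67 × √(13/2) = 0.67 × 2.550 = 1.708.
z_β = 1.708 − 1.960 = -0.252.
Power = Φ(-0.252) = 0.401.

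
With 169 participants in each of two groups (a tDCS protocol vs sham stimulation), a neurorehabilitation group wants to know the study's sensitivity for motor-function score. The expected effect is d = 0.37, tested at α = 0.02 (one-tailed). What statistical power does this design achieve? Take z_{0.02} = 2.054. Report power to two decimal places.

power ≈ 0.91

For two equal groups, power = Φ(d·√(n/2) − z_{α}).
d·√(n/2) = 0.37 × √(169/2) = 0.37 × 9.192 = 3.401.
z_β = 3.401 − 2.054 = 1.347.
Power = Φ(1.347) = 0.911.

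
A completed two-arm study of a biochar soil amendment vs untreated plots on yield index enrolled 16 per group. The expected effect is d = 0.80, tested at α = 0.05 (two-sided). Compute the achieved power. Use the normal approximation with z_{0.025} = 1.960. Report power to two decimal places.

power ≈ 0.62

For two equal groups, power = Φ(d·√(n/2) − z_{α/2}).
d·√(n/2) = 0.80 × √(16/2) = 0.80 × 2.828 = 2.263.
z_β = 2.263 − 1.960 = 0.303.
Power = Φ(0.303) = 0.619.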